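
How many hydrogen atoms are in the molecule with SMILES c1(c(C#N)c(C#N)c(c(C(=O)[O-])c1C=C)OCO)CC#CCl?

8

Hydrogens are implicit in SMILES; fill each atom to its normal valence:
  6 × C (aromatic): no H
  5 × C: no H
  3 × C: 2 H each → 6
  2 × N: no H
  2 × O: no H
  1 × C: 1 H
  1 × Cl: no H
  1 × O: 1 H
  1 × O (charge -1): no H
  Total hydrogens = 8.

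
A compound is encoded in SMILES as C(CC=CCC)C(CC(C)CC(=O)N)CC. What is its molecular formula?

C14H27NO

Heavy atoms from the SMILES: 14 C, 1 N, 1 O.
Implicit hydrogens by atom environment:
  6 × C: 2 H each → 12
  4 × C: 1 H each → 4
  3 × C: 3 H each → 9
  1 × C: no H
  1 × N: 2 H
  1 × O: no H
  Total hydrogens = 27.
Molecular formula: C14H27NO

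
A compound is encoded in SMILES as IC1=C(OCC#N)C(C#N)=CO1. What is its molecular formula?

Heavy atoms from the SMILES: 7 C, 1 I, 2 N, 2 O.
Implicit hydrogens by atom environment:
  3 × C (aromatic): no H
  2 × C: no H
  2 × N: no H
  1 × C: 2 H
  1 × C (aromatic): 1 H
  1 × I: no H
  1 × O (aromatic): no H
  1 × O: no H
  Total hydrogens = 3.
Molecular formula: C7H3IN2O2

C7H3IN2O2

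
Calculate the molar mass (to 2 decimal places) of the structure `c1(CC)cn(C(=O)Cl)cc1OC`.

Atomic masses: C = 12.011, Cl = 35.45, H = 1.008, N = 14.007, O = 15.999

Molecular formula: C8H10ClNO2.
M = 8×12.011 + 1×35.45 + 10×1.008 + 1×14.007 + 2×15.999 = 187.62 g/mol.

187.62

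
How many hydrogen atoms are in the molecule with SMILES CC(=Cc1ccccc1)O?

10

Hydrogens are implicit in SMILES; fill each atom to its normal valence:
  5 × C (aromatic): 1 H each → 5
  1 × C: 3 H
  1 × C: 1 H
  1 × C: no H
  1 × C (aromatic): no H
  1 × O: 1 H
  Total hydrogens = 10.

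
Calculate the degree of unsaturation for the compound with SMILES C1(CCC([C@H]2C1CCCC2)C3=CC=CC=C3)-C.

Molecular formula from the SMILES: C17H24.
DoU = (2C + 2 + N − H − X)/2 = (2·17 + 2 + 0 − 24 − 0)/2 = 12/2 = 6.
(Structurally: 3 ring(s) + 3 π bond(s) = 6.)

6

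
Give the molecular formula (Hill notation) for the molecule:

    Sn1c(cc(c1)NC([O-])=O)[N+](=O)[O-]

Heavy atoms from the SMILES: 5 C, 3 N, 4 O, 1 S.
Implicit hydrogens by atom environment:
  2 × C (aromatic): 1 H each → 2
  2 × C (aromatic): no H
  2 × O: no H
  2 × O (charge -1): no H
  1 × C: no H
  1 × N: 1 H
  1 × N (aromatic): no H
  1 × N (charge +1): no H
  1 × S: 1 H
  Total hydrogens = 4.
Net charge -1.
Molecular formula: C5H4N3O4S-

C5H4N3O4S-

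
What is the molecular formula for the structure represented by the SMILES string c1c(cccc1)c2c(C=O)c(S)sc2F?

C11H7FOS2

Heavy atoms from the SMILES: 11 C, 1 F, 1 O, 2 S.
Implicit hydrogens by atom environment:
  5 × C (aromatic): 1 H each → 5
  5 × C (aromatic): no H
  1 × C: 1 H
  1 × F: no H
  1 × O: no H
  1 × S: 1 H
  1 × S (aromatic): no H
  Total hydrogens = 7.
Molecular formula: C11H7FOS2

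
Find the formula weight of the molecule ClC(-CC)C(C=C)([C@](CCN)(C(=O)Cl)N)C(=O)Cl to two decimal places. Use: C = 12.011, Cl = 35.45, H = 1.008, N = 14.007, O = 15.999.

315.62

Molecular formula: C11H17Cl3N2O2.
M = 11×12.011 + 3×35.45 + 17×1.008 + 2×14.007 + 2×15.999 = 315.62 g/mol.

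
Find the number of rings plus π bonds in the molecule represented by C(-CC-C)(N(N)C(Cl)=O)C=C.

2

Molecular formula from the SMILES: C7H13ClN2O.
DoU = (2C + 2 + N − H − X)/2 = (2·7 + 2 + 2 − 13 − 1)/2 = 4/2 = 2.
(Structurally: 0 ring(s) + 2 π bond(s) = 2.)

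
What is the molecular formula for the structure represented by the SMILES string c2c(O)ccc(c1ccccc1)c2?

C12H10O

Heavy atoms from the SMILES: 12 C, 1 O.
Implicit hydrogens by atom environment:
  9 × C (aromatic): 1 H each → 9
  3 × C (aromatic): no H
  1 × O: 1 H
  Total hydrogens = 10.
Molecular formula: C12H10O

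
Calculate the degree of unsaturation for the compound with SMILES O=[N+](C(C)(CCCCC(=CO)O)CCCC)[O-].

Molecular formula from the SMILES: C12H23NO4.
DoU = (2C + 2 + N − H − X)/2 = (2·12 + 2 + 1 − 23 − 0)/2 = 4/2 = 2.
(Structurally: 0 ring(s) + 2 π bond(s) = 2.)

2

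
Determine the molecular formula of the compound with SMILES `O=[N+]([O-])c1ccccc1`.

Heavy atoms from the SMILES: 6 C, 1 N, 2 O.
Implicit hydrogens by atom environment:
  5 × C (aromatic): 1 H each → 5
  1 × C (aromatic): no H
  1 × N (charge +1): no H
  1 × O: no H
  1 × O (charge -1): no H
  Total hydrogens = 5.
Molecular formula: C6H5NO2

C6H5NO2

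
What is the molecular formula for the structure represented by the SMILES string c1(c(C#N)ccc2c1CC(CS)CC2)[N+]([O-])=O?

Heavy atoms from the SMILES: 12 C, 2 N, 2 O, 1 S.
Implicit hydrogens by atom environment:
  4 × C: 2 H each → 8
  4 × C (aromatic): no H
  2 × C (aromatic): 1 H each → 2
  1 × C: 1 H
  1 × C: no H
  1 × N: no H
  1 × N (charge +1): no H
  1 × O: no H
  1 × O (charge -1): no H
  1 × S: 1 H
  Total hydrogens = 12.
Molecular formula: C12H12N2O2S

C12H12N2O2S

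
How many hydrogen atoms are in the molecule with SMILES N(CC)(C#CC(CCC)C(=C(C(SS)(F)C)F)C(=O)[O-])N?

19

Hydrogens are implicit in SMILES; fill each atom to its normal valence:
  6 × C: no H
  3 × C: 3 H each → 9
  3 × C: 2 H each → 6
  2 × F: no H
  1 × C: 1 H
  1 × N: 2 H
  1 × N: no H
  1 × O: no H
  1 × O (charge -1): no H
  1 × S: 1 H
  1 × S: no H
  Total hydrogens = 19.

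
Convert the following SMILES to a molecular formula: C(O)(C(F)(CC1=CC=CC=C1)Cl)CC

C11H14ClFO

Heavy atoms from the SMILES: 11 C, 1 Cl, 1 F, 1 O.
Implicit hydrogens by atom environment:
  5 × C (aromatic): 1 H each → 5
  2 × C: 2 H each → 4
  1 × C: 3 H
  1 × C: 1 H
  1 × C: no H
  1 × C (aromatic): no H
  1 × Cl: no H
  1 × F: no H
  1 × O: 1 H
  Total hydrogens = 14.
Molecular formula: C11H14ClFO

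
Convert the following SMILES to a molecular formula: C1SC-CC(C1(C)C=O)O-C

Heavy atoms from the SMILES: 8 C, 2 O, 1 S.
Implicit hydrogens by atom environment:
  3 × C: 2 H each → 6
  2 × C: 3 H each → 6
  2 × C: 1 H each → 2
  2 × O: no H
  1 × C: no H
  1 × S: no H
  Total hydrogens = 14.
Molecular formula: C8H14O2S

C8H14O2S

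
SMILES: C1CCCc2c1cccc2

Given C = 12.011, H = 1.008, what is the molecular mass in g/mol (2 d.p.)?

Molecular formula: C10H12.
M = 10×12.011 + 12×1.008 = 132.21 g/mol.

132.21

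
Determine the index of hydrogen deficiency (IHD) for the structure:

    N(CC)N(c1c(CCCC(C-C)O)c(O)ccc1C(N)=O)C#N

Molecular formula from the SMILES: C16H24N4O3.
DoU = (2C + 2 + N − H − X)/2 = (2·16 + 2 + 4 − 24 − 0)/2 = 14/2 = 7.
(Structurally: 1 ring(s) + 6 π bond(s) = 7.)

7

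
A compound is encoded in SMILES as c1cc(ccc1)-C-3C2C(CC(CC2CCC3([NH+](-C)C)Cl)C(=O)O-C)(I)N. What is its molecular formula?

Heavy atoms from the SMILES: 20 C, 1 Cl, 1 I, 2 N, 2 O.
Implicit hydrogens by atom environment:
  5 × C (aromatic): 1 H each → 5
  4 × C: 2 H each → 8
  4 × C: 1 H each → 4
  3 × C: 3 H each → 9
  3 × C: no H
  2 × O: no H
  1 × C (aromatic): no H
  1 × Cl: no H
  1 × I: no H
  1 × N: 2 H
  1 × N (charge +1): 1 H
  Total hydrogens = 29.
Net charge +1.
Molecular formula: C20H29ClIN2O2+

C20H29ClIN2O2+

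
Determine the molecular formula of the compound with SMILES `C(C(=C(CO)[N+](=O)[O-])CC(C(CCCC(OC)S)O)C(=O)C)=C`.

C15H25NO6S

Heavy atoms from the SMILES: 15 C, 1 N, 6 O, 1 S.
Implicit hydrogens by atom environment:
  6 × C: 2 H each → 12
  4 × C: 1 H each → 4
  3 × C: no H
  3 × O: no H
  2 × C: 3 H each → 6
  2 × O: 1 H each → 2
  1 × N (charge +1): no H
  1 × O (charge -1): no H
  1 × S: 1 H
  Total hydrogens = 25.
Molecular formula: C15H25NO6S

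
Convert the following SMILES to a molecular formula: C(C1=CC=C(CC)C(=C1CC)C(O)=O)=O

Heavy atoms from the SMILES: 12 C, 3 O.
Implicit hydrogens by atom environment:
  4 × C (aromatic): no H
  2 × C: 3 H each → 6
  2 × C: 2 H each → 4
  2 × C (aromatic): 1 H each → 2
  2 × O: no H
  1 × C: 1 H
  1 × C: no H
  1 × O: 1 H
  Total hydrogens = 14.
Molecular formula: C12H14O3

C12H14O3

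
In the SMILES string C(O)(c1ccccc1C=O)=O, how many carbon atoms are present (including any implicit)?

8

The symbol for carbon appears 8 times in the SMILES. Lowercase c denotes aromatic carbon and counts toward C.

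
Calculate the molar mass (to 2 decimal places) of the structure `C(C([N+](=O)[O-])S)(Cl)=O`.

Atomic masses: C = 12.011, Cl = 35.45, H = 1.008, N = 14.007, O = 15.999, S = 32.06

Molecular formula: C2H2ClNO3S.
M = 2×12.011 + 1×35.45 + 2×1.008 + 1×14.007 + 3×15.999 + 1×32.06 = 155.55 g/mol.

155.55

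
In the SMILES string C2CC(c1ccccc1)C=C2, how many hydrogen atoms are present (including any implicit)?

Hydrogens are implicit in SMILES; fill each atom to its normal valence:
  5 × C (aromatic): 1 H each → 5
  3 × C: 1 H each → 3
  2 × C: 2 H each → 4
  1 × C (aromatic): no H
  Total hydrogens = 12.

12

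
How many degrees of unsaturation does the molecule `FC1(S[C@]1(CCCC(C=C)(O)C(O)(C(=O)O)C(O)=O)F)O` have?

Molecular formula from the SMILES: C11H14F2O7S.
DoU = (2C + 2 + N − H − X)/2 = (2·11 + 2 + 0 − 14 − 2)/2 = 8/2 = 4.
(Structurally: 1 ring(s) + 3 π bond(s) = 4.)

4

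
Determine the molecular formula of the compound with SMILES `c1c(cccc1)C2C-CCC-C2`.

C12H16

Heavy atoms from the SMILES: 12 C.
Implicit hydrogens by atom environment:
  5 × C: 2 H each → 10
  5 × C (aromatic): 1 H each → 5
  1 × C: 1 H
  1 × C (aromatic): no H
  Total hydrogens = 16.
Molecular formula: C12H16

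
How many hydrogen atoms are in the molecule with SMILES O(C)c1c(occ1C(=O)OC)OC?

Hydrogens are implicit in SMILES; fill each atom to its normal valence:
  4 × O: no H
  3 × C: 3 H each → 9
  3 × C (aromatic): no H
  1 × C (aromatic): 1 H
  1 × C: no H
  1 × O (aromatic): no H
  Total hydrogens = 10.

10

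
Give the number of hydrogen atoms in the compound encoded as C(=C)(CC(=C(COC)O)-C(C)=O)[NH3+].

16

Hydrogens are implicit in SMILES; fill each atom to its normal valence:
  4 × C: no H
  3 × C: 2 H each → 6
  2 × C: 3 H each → 6
  2 × O: no H
  1 × N (charge +1): 3 H
  1 × O: 1 H
  Total hydrogens = 16.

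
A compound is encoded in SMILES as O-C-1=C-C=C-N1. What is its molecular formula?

Heavy atoms from the SMILES: 4 C, 1 N, 1 O.
Implicit hydrogens by atom environment:
  3 × C (aromatic): 1 H each → 3
  1 × C (aromatic): no H
  1 × N (aromatic): 1 H
  1 × O: 1 H
  Total hydrogens = 5.
Molecular formula: C4H5NO

C4H5NO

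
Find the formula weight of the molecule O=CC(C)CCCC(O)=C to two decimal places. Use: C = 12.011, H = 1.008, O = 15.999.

142.20

Molecular formula: C8H14O2.
M = 8×12.011 + 14×1.008 + 2×15.999 = 142.20 g/mol.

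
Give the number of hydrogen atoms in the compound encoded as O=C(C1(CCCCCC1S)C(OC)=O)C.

Hydrogens are implicit in SMILES; fill each atom to its normal valence:
  5 × C: 2 H each → 10
  3 × C: no H
  3 × O: no H
  2 × C: 3 H each → 6
  1 × C: 1 H
  1 × S: 1 H
  Total hydrogens = 18.

18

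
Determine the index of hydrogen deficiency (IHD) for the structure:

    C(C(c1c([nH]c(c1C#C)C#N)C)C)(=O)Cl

Molecular formula from the SMILES: C11H9ClN2O.
DoU = (2C + 2 + N − H − X)/2 = (2·11 + 2 + 2 − 9 − 1)/2 = 16/2 = 8.
(Structurally: 1 ring(s) + 7 π bond(s) = 8.)

8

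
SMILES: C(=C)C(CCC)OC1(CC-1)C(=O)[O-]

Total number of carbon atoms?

The symbol for carbon appears 10 times in the SMILES.

10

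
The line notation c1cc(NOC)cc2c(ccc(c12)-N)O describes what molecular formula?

Heavy atoms from the SMILES: 11 C, 2 N, 2 O.
Implicit hydrogens by atom environment:
  5 × C (aromatic): 1 H each → 5
  5 × C (aromatic): no H
  1 × C: 3 H
  1 × N: 2 H
  1 × N: 1 H
  1 × O: 1 H
  1 × O: no H
  Total hydrogens = 12.
Molecular formula: C11H12N2O2

C11H12N2O2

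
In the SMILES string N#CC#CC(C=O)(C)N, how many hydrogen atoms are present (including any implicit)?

6

Hydrogens are implicit in SMILES; fill each atom to its normal valence:
  4 × C: no H
  1 × C: 3 H
  1 × C: 1 H
  1 × N: 2 H
  1 × N: no H
  1 × O: no H
  Total hydrogens = 6.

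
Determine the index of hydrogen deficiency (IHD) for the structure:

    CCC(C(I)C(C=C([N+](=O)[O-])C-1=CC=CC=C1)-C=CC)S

7

Molecular formula from the SMILES: C16H20INO2S.
DoU = (2C + 2 + N − H − X)/2 = (2·16 + 2 + 1 − 20 − 1)/2 = 14/2 = 7.
(Structurally: 1 ring(s) + 6 π bond(s) = 7.)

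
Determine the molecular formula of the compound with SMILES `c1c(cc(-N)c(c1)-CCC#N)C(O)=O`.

C10H10N2O2

Heavy atoms from the SMILES: 10 C, 2 N, 2 O.
Implicit hydrogens by atom environment:
  3 × C (aromatic): 1 H each → 3
  3 × C (aromatic): no H
  2 × C: 2 H each → 4
  2 × C: no H
  1 × N: 2 H
  1 × N: no H
  1 × O: 1 H
  1 × O: no H
  Total hydrogens = 10.
Molecular formula: C10H10N2O2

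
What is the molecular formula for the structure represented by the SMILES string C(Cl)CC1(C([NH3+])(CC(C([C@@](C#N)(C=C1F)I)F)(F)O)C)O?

C12H16ClF3IN2O2+

Heavy atoms from the SMILES: 12 C, 1 Cl, 3 F, 1 I, 2 N, 2 O.
Implicit hydrogens by atom environment:
  6 × C: no H
  3 × C: 2 H each → 6
  3 × F: no H
  2 × C: 1 H each → 2
  2 × O: 1 H each → 2
  1 × C: 3 H
  1 × Cl: no H
  1 × I: no H
  1 × N (charge +1): 3 H
  1 × N: no H
  Total hydrogens = 16.
Net charge +1.
Molecular formula: C12H16ClF3IN2O2+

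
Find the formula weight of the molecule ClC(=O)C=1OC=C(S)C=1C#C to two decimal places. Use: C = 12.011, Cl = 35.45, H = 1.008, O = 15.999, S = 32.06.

186.61

Molecular formula: C7H3ClO2S.
M = 7×12.011 + 1×35.45 + 3×1.008 + 2×15.999 + 1×32.06 = 186.61 g/mol.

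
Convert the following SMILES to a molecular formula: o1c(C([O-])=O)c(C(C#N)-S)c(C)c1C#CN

Heavy atoms from the SMILES: 10 C, 2 N, 3 O, 1 S.
Implicit hydrogens by atom environment:
  4 × C (aromatic): no H
  4 × C: no H
  1 × C: 3 H
  1 × C: 1 H
  1 × N: 2 H
  1 × N: no H
  1 × O (aromatic): no H
  1 × O: no H
  1 × O (charge -1): no H
  1 × S: 1 H
  Total hydrogens = 7.
Net charge -1.
Molecular formula: C10H7N2O3S-

C10H7N2O3S-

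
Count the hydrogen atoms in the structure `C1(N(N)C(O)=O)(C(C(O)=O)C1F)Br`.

6

Hydrogens are implicit in SMILES; fill each atom to its normal valence:
  3 × C: no H
  2 × C: 1 H each → 2
  2 × O: 1 H each → 2
  2 × O: no H
  1 × Br: no H
  1 × F: no H
  1 × N: 2 H
  1 × N: no H
  Total hydrogens = 6.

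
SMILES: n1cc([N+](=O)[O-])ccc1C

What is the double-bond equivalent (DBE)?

Molecular formula from the SMILES: C6H6N2O2.
DoU = (2C + 2 + N − H − X)/2 = (2·6 + 2 + 2 − 6 − 0)/2 = 10/2 = 5.
(Structurally: 1 ring(s) + 4 π bond(s) = 5.)

5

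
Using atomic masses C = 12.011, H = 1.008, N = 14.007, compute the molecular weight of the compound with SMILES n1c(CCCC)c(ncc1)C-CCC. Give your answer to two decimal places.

192.31

Molecular formula: C12H20N2.
M = 12×12.011 + 20×1.008 + 2×14.007 = 192.31 g/mol.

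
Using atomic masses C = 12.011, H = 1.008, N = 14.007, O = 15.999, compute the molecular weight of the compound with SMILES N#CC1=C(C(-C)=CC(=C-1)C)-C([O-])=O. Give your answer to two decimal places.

174.18

Molecular formula: C10H8NO2-.
M = 10×12.011 + 8×1.008 + 1×14.007 + 2×15.999 = 174.18 g/mol.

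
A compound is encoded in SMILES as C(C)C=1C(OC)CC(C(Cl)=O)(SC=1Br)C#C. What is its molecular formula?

C11H12BrClO2S

Heavy atoms from the SMILES: 1 Br, 11 C, 1 Cl, 2 O, 1 S.
Implicit hydrogens by atom environment:
  5 × C: no H
  2 × C: 3 H each → 6
  2 × C: 2 H each → 4
  2 × C: 1 H each → 2
  2 × O: no H
  1 × Br: no H
  1 × Cl: no H
  1 × S: no H
  Total hydrogens = 12.
Molecular formula: C11H12BrClO2S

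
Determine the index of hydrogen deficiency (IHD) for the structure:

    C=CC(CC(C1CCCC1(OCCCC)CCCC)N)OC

2

Molecular formula from the SMILES: C19H37NO2.
DoU = (2C + 2 + N − H − X)/2 = (2·19 + 2 + 1 − 37 − 0)/2 = 4/2 = 2.
(Structurally: 1 ring(s) + 1 π bond(s) = 2.)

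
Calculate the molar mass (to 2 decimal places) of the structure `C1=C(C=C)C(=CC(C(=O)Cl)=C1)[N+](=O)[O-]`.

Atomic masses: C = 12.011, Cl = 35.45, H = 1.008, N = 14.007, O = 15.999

211.60

Molecular formula: C9H6ClNO3.
M = 9×12.011 + 1×35.45 + 6×1.008 + 1×14.007 + 3×15.999 = 211.60 g/mol.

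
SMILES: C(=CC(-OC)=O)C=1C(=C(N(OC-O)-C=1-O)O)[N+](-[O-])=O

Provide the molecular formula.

Heavy atoms from the SMILES: 9 C, 2 N, 8 O.
Implicit hydrogens by atom environment:
  4 × C (aromatic): no H
  4 × O: no H
  3 × O: 1 H each → 3
  2 × C: 1 H each → 2
  1 × C: 3 H
  1 × C: 2 H
  1 × C: no H
  1 × N (aromatic): no H
  1 × N (charge +1): no H
  1 × O (charge -1): no H
  Total hydrogens = 10.
Molecular formula: C9H10N2O8

C9H10N2O8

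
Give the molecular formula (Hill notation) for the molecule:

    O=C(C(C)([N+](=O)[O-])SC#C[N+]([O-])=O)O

Heavy atoms from the SMILES: 5 C, 2 N, 6 O, 1 S.
Implicit hydrogens by atom environment:
  4 × C: no H
  3 × O: no H
  2 × N (charge +1): no H
  2 × O (charge -1): no H
  1 × C: 3 H
  1 × O: 1 H
  1 × S: no H
  Total hydrogens = 4.
Molecular formula: C5H4N2O6S

C5H4N2O6S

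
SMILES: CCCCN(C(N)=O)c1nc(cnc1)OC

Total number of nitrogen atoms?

4

The symbol for nitrogen appears 4 times in the SMILES.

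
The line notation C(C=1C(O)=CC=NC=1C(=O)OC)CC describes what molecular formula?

Heavy atoms from the SMILES: 10 C, 1 N, 3 O.
Implicit hydrogens by atom environment:
  3 × C (aromatic): no H
  2 × C: 3 H each → 6
  2 × C: 2 H each → 4
  2 × C (aromatic): 1 H each → 2
  2 × O: no H
  1 × C: no H
  1 × N (aromatic): no H
  1 × O: 1 H
  Total hydrogens = 13.
Molecular formula: C10H13NO3

C10H13NO3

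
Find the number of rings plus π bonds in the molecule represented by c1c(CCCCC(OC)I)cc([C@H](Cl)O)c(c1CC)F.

4

Molecular formula from the SMILES: C15H21ClFIO2.
DoU = (2C + 2 + N − H − X)/2 = (2·15 + 2 + 0 − 21 − 3)/2 = 8/2 = 4.
(Structurally: 1 ring(s) + 3 π bond(s) = 4.)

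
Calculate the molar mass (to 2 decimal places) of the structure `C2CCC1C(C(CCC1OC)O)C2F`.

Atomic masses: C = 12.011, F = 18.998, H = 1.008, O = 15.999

202.27

Molecular formula: C11H19FO2.
M = 11×12.011 + 1×18.998 + 19×1.008 + 2×15.999 = 202.27 g/mol.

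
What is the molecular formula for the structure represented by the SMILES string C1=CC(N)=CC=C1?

Heavy atoms from the SMILES: 6 C, 1 N.
Implicit hydrogens by atom environment:
  5 × C (aromatic): 1 H each → 5
  1 × C (aromatic): no H
  1 × N: 2 H
  Total hydrogens = 7.
Molecular formula: C6H7N

C6H7N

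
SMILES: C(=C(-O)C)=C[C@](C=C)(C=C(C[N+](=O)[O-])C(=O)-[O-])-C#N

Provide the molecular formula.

Heavy atoms from the SMILES: 12 C, 2 N, 5 O.
Implicit hydrogens by atom environment:
  6 × C: no H
  3 × C: 1 H each → 3
  2 × C: 2 H each → 4
  2 × O: no H
  2 × O (charge -1): no H
  1 × C: 3 H
  1 × N: no H
  1 × N (charge +1): no H
  1 × O: 1 H
  Total hydrogens = 11.
Net charge -1.
Molecular formula: C12H11N2O5-

C12H11N2O5-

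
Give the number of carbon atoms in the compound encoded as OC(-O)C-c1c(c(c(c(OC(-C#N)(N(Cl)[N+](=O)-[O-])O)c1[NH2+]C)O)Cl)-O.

The symbol for carbon appears 11 times in the SMILES. Lowercase c denotes aromatic carbon and counts toward C.

11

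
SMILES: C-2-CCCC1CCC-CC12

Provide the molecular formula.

Heavy atoms from the SMILES: 10 C.
Implicit hydrogens by atom environment:
  8 × C: 2 H each → 16
  2 × C: 1 H each → 2
  Total hydrogens = 18.
Molecular formula: C10H18

C10H18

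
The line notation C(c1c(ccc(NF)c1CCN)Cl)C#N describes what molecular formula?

C10H11ClFN3

Heavy atoms from the SMILES: 10 C, 1 Cl, 1 F, 3 N.
Implicit hydrogens by atom environment:
  4 × C (aromatic): no H
  3 × C: 2 H each → 6
  2 × C (aromatic): 1 H each → 2
  1 × C: no H
  1 × Cl: no H
  1 × F: no H
  1 × N: 2 H
  1 × N: 1 H
  1 × N: no H
  Total hydrogens = 11.
Molecular formula: C10H11ClFN3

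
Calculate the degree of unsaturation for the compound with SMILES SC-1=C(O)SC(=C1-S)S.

Molecular formula from the SMILES: C4H4OS4.
DoU = (2C + 2 + N − H − X)/2 = (2·4 + 2 + 0 − 4 − 0)/2 = 6/2 = 3.
(Structurally: 1 ring(s) + 2 π bond(s) = 3.)

3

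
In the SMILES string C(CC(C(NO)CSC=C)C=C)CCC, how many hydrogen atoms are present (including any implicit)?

23

Hydrogens are implicit in SMILES; fill each atom to its normal valence:
  7 × C: 2 H each → 14
  4 × C: 1 H each → 4
  1 × C: 3 H
  1 × N: 1 H
  1 × O: 1 H
  1 × S: no H
  Total hydrogens = 23.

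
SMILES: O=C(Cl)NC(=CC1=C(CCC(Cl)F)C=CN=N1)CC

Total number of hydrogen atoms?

Hydrogens are implicit in SMILES; fill each atom to its normal valence:
  3 × C: 2 H each → 6
  2 × C (aromatic): 1 H each → 2
  2 × C: 1 H each → 2
  2 × C (aromatic): no H
  2 × C: no H
  2 × Cl: no H
  2 × N (aromatic): no H
  1 × C: 3 H
  1 × F: no H
  1 × N: 1 H
  1 × O: no H
  Total hydrogens = 14.

14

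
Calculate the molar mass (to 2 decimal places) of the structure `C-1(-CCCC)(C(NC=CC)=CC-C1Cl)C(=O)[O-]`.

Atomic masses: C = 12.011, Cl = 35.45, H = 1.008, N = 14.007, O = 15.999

Molecular formula: C13H19ClNO2-.
M = 13×12.011 + 1×35.45 + 19×1.008 + 1×14.007 + 2×15.999 = 256.75 g/mol.

256.75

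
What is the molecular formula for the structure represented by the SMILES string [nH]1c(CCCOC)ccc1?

Heavy atoms from the SMILES: 8 C, 1 N, 1 O.
Implicit hydrogens by atom environment:
  3 × C: 2 H each → 6
  3 × C (aromatic): 1 H each → 3
  1 × C: 3 H
  1 × C (aromatic): no H
  1 × N (aromatic): 1 H
  1 × O: no H
  Total hydrogens = 13.
Molecular formula: C8H13NO

C8H13NO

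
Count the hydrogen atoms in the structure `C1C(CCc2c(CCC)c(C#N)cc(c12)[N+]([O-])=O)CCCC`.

24

Hydrogens are implicit in SMILES; fill each atom to its normal valence:
  8 × C: 2 H each → 16
  5 × C (aromatic): no H
  2 × C: 3 H each → 6
  1 × C (aromatic): 1 H
  1 × C: 1 H
  1 × C: no H
  1 × N: no H
  1 × N (charge +1): no H
  1 × O: no H
  1 × O (charge -1): no H
  Total hydrogens = 24.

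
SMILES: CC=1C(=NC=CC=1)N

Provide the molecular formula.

Heavy atoms from the SMILES: 6 C, 2 N.
Implicit hydrogens by atom environment:
  3 × C (aromatic): 1 H each → 3
  2 × C (aromatic): no H
  1 × C: 3 H
  1 × N: 2 H
  1 × N (aromatic): no H
  Total hydrogens = 8.
Molecular formula: C6H8N2

C6H8N2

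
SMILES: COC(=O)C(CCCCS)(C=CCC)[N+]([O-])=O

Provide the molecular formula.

C11H19NO4S

Heavy atoms from the SMILES: 11 C, 1 N, 4 O, 1 S.
Implicit hydrogens by atom environment:
  5 × C: 2 H each → 10
  3 × O: no H
  2 × C: 3 H each → 6
  2 × C: 1 H each → 2
  2 × C: no H
  1 × N (charge +1): no H
  1 × O (charge -1): no H
  1 × S: 1 H
  Total hydrogens = 19.
Molecular formula: C11H19NO4S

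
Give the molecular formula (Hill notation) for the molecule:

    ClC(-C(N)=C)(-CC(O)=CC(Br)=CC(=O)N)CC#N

C11H13BrClN3O2

Heavy atoms from the SMILES: 1 Br, 11 C, 1 Cl, 3 N, 2 O.
Implicit hydrogens by atom environment:
  6 × C: no H
  3 × C: 2 H each → 6
  2 × C: 1 H each → 2
  2 × N: 2 H each → 4
  1 × Br: no H
  1 × Cl: no H
  1 × N: no H
  1 × O: 1 H
  1 × O: no H
  Total hydrogens = 13.
Molecular formula: C11H13BrClN3O2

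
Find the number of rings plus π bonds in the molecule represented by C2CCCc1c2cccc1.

Molecular formula from the SMILES: C10H12.
DoU = (2C + 2 + N − H − X)/2 = (2·10 + 2 + 0 − 12 − 0)/2 = 10/2 = 5.
(Structurally: 2 ring(s) + 3 π bond(s) = 5.)

5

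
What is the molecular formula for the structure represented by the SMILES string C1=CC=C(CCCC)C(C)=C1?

Heavy atoms from the SMILES: 11 C.
Implicit hydrogens by atom environment:
  4 × C (aromatic): 1 H each → 4
  3 × C: 2 H each → 6
  2 × C: 3 H each → 6
  2 × C (aromatic): no H
  Total hydrogens = 16.
Molecular formula: C11H16

C11H16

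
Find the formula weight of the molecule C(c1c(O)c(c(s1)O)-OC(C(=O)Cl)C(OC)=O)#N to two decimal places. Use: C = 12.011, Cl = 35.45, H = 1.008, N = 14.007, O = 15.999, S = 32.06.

Molecular formula: C9H6ClNO6S.
M = 9×12.011 + 1×35.45 + 6×1.008 + 1×14.007 + 6×15.999 + 1×32.06 = 291.66 g/mol.

291.66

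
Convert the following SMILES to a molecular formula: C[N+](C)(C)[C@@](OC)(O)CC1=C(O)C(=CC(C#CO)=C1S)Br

C14H19BrNO4S+

Heavy atoms from the SMILES: 1 Br, 14 C, 1 N, 4 O, 1 S.
Implicit hydrogens by atom environment:
  5 × C (aromatic): no H
  4 × C: 3 H each → 12
  3 × C: no H
  3 × O: 1 H each → 3
  1 × Br: no H
  1 × C: 2 H
  1 × C (aromatic): 1 H
  1 × N (charge +1): no H
  1 × O: no H
  1 × S: 1 H
  Total hydrogens = 19.
Net charge +1.
Molecular formula: C14H19BrNO4S+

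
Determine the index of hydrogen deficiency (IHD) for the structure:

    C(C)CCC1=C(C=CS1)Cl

Molecular formula from the SMILES: C8H11ClS.
DoU = (2C + 2 + N − H − X)/2 = (2·8 + 2 + 0 − 11 − 1)/2 = 6/2 = 3.
(Structurally: 1 ring(s) + 2 π bond(s) = 3.)

3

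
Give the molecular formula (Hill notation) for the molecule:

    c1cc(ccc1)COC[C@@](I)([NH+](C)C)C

Heavy atoms from the SMILES: 12 C, 1 I, 1 N, 1 O.
Implicit hydrogens by atom environment:
  5 × C (aromatic): 1 H each → 5
  3 × C: 3 H each → 9
  2 × C: 2 H each → 4
  1 × C: no H
  1 × C (aromatic): no H
  1 × I: no H
  1 × N (charge +1): 1 H
  1 × O: no H
  Total hydrogens = 19.
Net charge +1.
Molecular formula: C12H19INO+

C12H19INO+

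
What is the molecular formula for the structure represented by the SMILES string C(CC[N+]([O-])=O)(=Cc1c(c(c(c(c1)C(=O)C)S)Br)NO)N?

Heavy atoms from the SMILES: 1 Br, 12 C, 3 N, 4 O, 1 S.
Implicit hydrogens by atom environment:
  5 × C (aromatic): no H
  2 × C: 2 H each → 4
  2 × C: no H
  2 × O: no H
  1 × Br: no H
  1 × C: 3 H
  1 × C (aromatic): 1 H
  1 × C: 1 H
  1 × N: 2 H
  1 × N: 1 H
  1 × N (charge +1): no H
  1 × O: 1 H
  1 × O (charge -1): no H
  1 × S: 1 H
  Total hydrogens = 14.
Molecular formula: C12H14BrN3O4S

C12H14BrN3O4S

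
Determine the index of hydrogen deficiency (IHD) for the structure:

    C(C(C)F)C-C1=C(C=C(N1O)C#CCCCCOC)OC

5

Molecular formula from the SMILES: C16H24FNO3.
DoU = (2C + 2 + N − H − X)/2 = (2·16 + 2 + 1 − 24 − 1)/2 = 10/2 = 5.
(Structurally: 1 ring(s) + 4 π bond(s) = 5.)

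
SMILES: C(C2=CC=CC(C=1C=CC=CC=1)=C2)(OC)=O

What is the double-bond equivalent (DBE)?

9

Molecular formula from the SMILES: C14H12O2.
DoU = (2C + 2 + N − H − X)/2 = (2·14 + 2 + 0 − 12 − 0)/2 = 18/2 = 9.
(Structurally: 2 ring(s) + 7 π bond(s) = 9.)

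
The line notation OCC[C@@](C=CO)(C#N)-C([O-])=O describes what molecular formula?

C7H8NO4-

Heavy atoms from the SMILES: 7 C, 1 N, 4 O.
Implicit hydrogens by atom environment:
  3 × C: no H
  2 × C: 2 H each → 4
  2 × C: 1 H each → 2
  2 × O: 1 H each → 2
  1 × N: no H
  1 × O: no H
  1 × O (charge -1): no H
  Total hydrogens = 8.
Net charge -1.
Molecular formula: C7H8NO4-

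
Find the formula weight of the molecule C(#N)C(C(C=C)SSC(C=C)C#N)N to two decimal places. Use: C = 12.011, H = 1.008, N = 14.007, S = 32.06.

Molecular formula: C9H11N3S2.
M = 9×12.011 + 11×1.008 + 3×14.007 + 2×32.06 = 225.33 g/mol.

225.33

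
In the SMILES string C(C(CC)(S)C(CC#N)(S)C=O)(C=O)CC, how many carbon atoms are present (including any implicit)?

The symbol for carbon appears 11 times in the SMILES.

11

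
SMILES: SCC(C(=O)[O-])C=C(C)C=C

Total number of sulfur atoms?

The symbol for sulfur appears 1 time in the SMILES.

1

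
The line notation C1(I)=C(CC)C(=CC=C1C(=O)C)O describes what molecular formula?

C10H11IO2

Heavy atoms from the SMILES: 10 C, 1 I, 2 O.
Implicit hydrogens by atom environment:
  4 × C (aromatic): no H
  2 × C: 3 H each → 6
  2 × C (aromatic): 1 H each → 2
  1 × C: 2 H
  1 × C: no H
  1 × I: no H
  1 × O: 1 H
  1 × O: no H
  Total hydrogens = 11.
Molecular formula: C10H11IO2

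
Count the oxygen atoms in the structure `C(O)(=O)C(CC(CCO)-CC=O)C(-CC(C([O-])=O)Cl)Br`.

The symbol for oxygen appears 6 times in the SMILES.

6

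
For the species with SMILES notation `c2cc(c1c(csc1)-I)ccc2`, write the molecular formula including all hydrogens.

Heavy atoms from the SMILES: 10 C, 1 I, 1 S.
Implicit hydrogens by atom environment:
  7 × C (aromatic): 1 H each → 7
  3 × C (aromatic): no H
  1 × I: no H
  1 × S (aromatic): no H
  Total hydrogens = 7.
Molecular formula: C10H7IS

C10H7IS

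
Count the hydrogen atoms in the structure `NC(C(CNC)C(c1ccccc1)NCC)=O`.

Hydrogens are implicit in SMILES; fill each atom to its normal valence:
  5 × C (aromatic): 1 H each → 5
  2 × C: 3 H each → 6
  2 × C: 2 H each → 4
  2 × C: 1 H each → 2
  2 × N: 1 H each → 2
  1 × C: no H
  1 × C (aromatic): no H
  1 × N: 2 H
  1 × O: no H
  Total hydrogens = 21.

21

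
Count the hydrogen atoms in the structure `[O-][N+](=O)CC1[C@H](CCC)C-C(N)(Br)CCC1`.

21

Hydrogens are implicit in SMILES; fill each atom to its normal valence:
  7 × C: 2 H each → 14
  2 × C: 1 H each → 2
  1 × Br: no H
  1 × C: 3 H
  1 × C: no H
  1 × N: 2 H
  1 × N (charge +1): no H
  1 × O: no H
  1 × O (charge -1): no H
  Total hydrogens = 21.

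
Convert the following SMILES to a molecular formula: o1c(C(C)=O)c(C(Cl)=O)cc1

C7H5ClO3

Heavy atoms from the SMILES: 7 C, 1 Cl, 3 O.
Implicit hydrogens by atom environment:
  2 × C (aromatic): 1 H each → 2
  2 × C (aromatic): no H
  2 × C: no H
  2 × O: no H
  1 × C: 3 H
  1 × Cl: no H
  1 × O (aromatic): no H
  Total hydrogens = 5.
Molecular formula: C7H5ClO3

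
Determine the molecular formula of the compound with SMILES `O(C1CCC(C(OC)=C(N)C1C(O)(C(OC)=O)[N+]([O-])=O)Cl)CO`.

C12H19ClN2O8

Heavy atoms from the SMILES: 12 C, 1 Cl, 2 N, 8 O.
Implicit hydrogens by atom environment:
  5 × O: no H
  4 × C: no H
  3 × C: 2 H each → 6
  3 × C: 1 H each → 3
  2 × C: 3 H each → 6
  2 × O: 1 H each → 2
  1 × Cl: no H
  1 × N: 2 H
  1 × N (charge +1): no H
  1 × O (charge -1): no H
  Total hydrogens = 19.
Molecular formula: C12H19ClN2O8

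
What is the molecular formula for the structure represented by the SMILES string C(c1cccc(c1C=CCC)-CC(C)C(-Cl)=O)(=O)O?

C15H17ClO3

Heavy atoms from the SMILES: 15 C, 1 Cl, 3 O.
Implicit hydrogens by atom environment:
  3 × C (aromatic): 1 H each → 3
  3 × C: 1 H each → 3
  3 × C (aromatic): no H
  2 × C: 3 H each → 6
  2 × C: 2 H each → 4
  2 × C: no H
  2 × O: no H
  1 × Cl: no H
  1 × O: 1 H
  Total hydrogens = 17.
Molecular formula: C15H17ClO3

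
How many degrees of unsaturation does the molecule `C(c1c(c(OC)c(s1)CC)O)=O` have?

Molecular formula from the SMILES: C8H10O3S.
DoU = (2C + 2 + N − H − X)/2 = (2·8 + 2 + 0 − 10 − 0)/2 = 8/2 = 4.
(Structurally: 1 ring(s) + 3 π bond(s) = 4.)

4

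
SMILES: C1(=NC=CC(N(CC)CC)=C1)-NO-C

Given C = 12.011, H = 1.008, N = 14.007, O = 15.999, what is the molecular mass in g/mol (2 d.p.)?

195.27

Molecular formula: C10H17N3O.
M = 10×12.011 + 17×1.008 + 3×14.007 + 1×15.999 = 195.27 g/mol.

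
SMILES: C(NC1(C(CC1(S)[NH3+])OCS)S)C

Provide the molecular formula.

C7H17N2OS3+

Heavy atoms from the SMILES: 7 C, 2 N, 1 O, 3 S.
Implicit hydrogens by atom environment:
  3 × C: 2 H each → 6
  3 × S: 1 H each → 3
  2 × C: no H
  1 × C: 3 H
  1 × C: 1 H
  1 × N (charge +1): 3 H
  1 × N: 1 H
  1 × O: no H
  Total hydrogens = 17.
Net charge +1.
Molecular formula: C7H17N2OS3+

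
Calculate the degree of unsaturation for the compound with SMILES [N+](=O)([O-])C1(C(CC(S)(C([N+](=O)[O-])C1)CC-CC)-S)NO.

Molecular formula from the SMILES: C10H19N3O5S2.
DoU = (2C + 2 + N − H − X)/2 = (2·10 + 2 + 3 − 19 − 0)/2 = 6/2 = 3.
(Structurally: 1 ring(s) + 2 π bond(s) = 3.)

3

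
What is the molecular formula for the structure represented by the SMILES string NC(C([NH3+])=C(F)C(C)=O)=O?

Heavy atoms from the SMILES: 5 C, 1 F, 2 N, 2 O.
Implicit hydrogens by atom environment:
  4 × C: no H
  2 × O: no H
  1 × C: 3 H
  1 × F: no H
  1 × N (charge +1): 3 H
  1 × N: 2 H
  Total hydrogens = 8.
Net charge +1.
Molecular formula: C5H8FN2O2+

C5H8FN2O2+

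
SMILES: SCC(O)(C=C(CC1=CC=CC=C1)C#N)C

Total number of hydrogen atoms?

15

Hydrogens are implicit in SMILES; fill each atom to its normal valence:
  5 × C (aromatic): 1 H each → 5
  3 × C: no H
  2 × C: 2 H each → 4
  1 × C: 3 H
  1 × C: 1 H
  1 × C (aromatic): no H
  1 × N: no H
  1 × O: 1 H
  1 × S: 1 H
  Total hydrogens = 15.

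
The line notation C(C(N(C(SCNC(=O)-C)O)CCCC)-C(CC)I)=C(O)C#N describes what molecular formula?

Heavy atoms from the SMILES: 15 C, 1 I, 3 N, 3 O, 1 S.
Implicit hydrogens by atom environment:
  5 × C: 2 H each → 10
  4 × C: 1 H each → 4
  3 × C: 3 H each → 9
  3 × C: no H
  2 × N: no H
  2 × O: 1 H each → 2
  1 × I: no H
  1 × N: 1 H
  1 × O: no H
  1 × S: no H
  Total hydrogens = 26.
Molecular formula: C15H26IN3O3S

C15H26IN3O3S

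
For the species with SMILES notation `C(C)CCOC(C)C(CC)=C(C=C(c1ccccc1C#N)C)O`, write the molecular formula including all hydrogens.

C20H27NO2

Heavy atoms from the SMILES: 20 C, 1 N, 2 O.
Implicit hydrogens by atom environment:
  4 × C: 3 H each → 12
  4 × C: 2 H each → 8
  4 × C (aromatic): 1 H each → 4
  4 × C: no H
  2 × C: 1 H each → 2
  2 × C (aromatic): no H
  1 × N: no H
  1 × O: 1 H
  1 × O: no H
  Total hydrogens = 27.
Molecular formula: C20H27NO2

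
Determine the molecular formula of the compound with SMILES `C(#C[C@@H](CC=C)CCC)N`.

Heavy atoms from the SMILES: 9 C, 1 N.
Implicit hydrogens by atom environment:
  4 × C: 2 H each → 8
  2 × C: 1 H each → 2
  2 × C: no H
  1 × C: 3 H
  1 × N: 2 H
  Total hydrogens = 15.
Molecular formula: C9H15N

C9H15N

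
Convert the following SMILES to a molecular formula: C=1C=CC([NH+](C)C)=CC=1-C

C9H14N+

Heavy atoms from the SMILES: 9 C, 1 N.
Implicit hydrogens by atom environment:
  4 × C (aromatic): 1 H each → 4
  3 × C: 3 H each → 9
  2 × C (aromatic): no H
  1 × N (charge +1): 1 H
  Total hydrogens = 14.
Net charge +1.
Molecular formula: C9H14N+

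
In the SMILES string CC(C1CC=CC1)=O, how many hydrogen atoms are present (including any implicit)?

10

Hydrogens are implicit in SMILES; fill each atom to its normal valence:
  3 × C: 1 H each → 3
  2 × C: 2 H each → 4
  1 × C: 3 H
  1 × C: no H
  1 × O: no H
  Total hydrogens = 10.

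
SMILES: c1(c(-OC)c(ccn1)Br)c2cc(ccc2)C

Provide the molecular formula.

C13H12BrNO

Heavy atoms from the SMILES: 1 Br, 13 C, 1 N, 1 O.
Implicit hydrogens by atom environment:
  6 × C (aromatic): 1 H each → 6
  5 × C (aromatic): no H
  2 × C: 3 H each → 6
  1 × Br: no H
  1 × N (aromatic): no H
  1 × O: no H
  Total hydrogens = 12.
Molecular formula: C13H12BrNO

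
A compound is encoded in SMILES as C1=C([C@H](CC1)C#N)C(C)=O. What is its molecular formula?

C8H9NO

Heavy atoms from the SMILES: 8 C, 1 N, 1 O.
Implicit hydrogens by atom environment:
  3 × C: no H
  2 × C: 2 H each → 4
  2 × C: 1 H each → 2
  1 × C: 3 H
  1 × N: no H
  1 × O: no H
  Total hydrogens = 9.
Molecular formula: C8H9NO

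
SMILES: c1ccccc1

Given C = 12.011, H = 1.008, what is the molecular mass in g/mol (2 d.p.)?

Molecular formula: C6H6.
M = 6×12.011 + 6×1.008 = 78.11 g/mol.

78.11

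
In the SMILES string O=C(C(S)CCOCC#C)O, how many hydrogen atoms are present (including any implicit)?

10

Hydrogens are implicit in SMILES; fill each atom to its normal valence:
  3 × C: 2 H each → 6
  2 × C: 1 H each → 2
  2 × C: no H
  2 × O: no H
  1 × O: 1 H
  1 × S: 1 H
  Total hydrogens = 10.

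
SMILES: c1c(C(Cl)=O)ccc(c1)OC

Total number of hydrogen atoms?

7

Hydrogens are implicit in SMILES; fill each atom to its normal valence:
  4 × C (aromatic): 1 H each → 4
  2 × C (aromatic): no H
  2 × O: no H
  1 × C: 3 H
  1 × C: no H
  1 × Cl: no H
  Total hydrogens = 7.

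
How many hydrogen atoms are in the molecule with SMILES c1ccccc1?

6

Hydrogens are implicit in SMILES; fill each atom to its normal valence:
  6 × C (aromatic): 1 H each → 6
  Total hydrogens = 6.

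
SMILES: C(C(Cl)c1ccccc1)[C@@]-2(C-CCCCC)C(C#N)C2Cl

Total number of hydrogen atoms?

Hydrogens are implicit in SMILES; fill each atom to its normal valence:
  6 × C: 2 H each → 12
  5 × C (aromatic): 1 H each → 5
  3 × C: 1 H each → 3
  2 × C: no H
  2 × Cl: no H
  1 × C: 3 H
  1 × C (aromatic): no H
  1 × N: no H
  Total hydrogens = 23.

23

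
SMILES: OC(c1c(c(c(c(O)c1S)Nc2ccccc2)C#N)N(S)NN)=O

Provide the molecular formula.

Heavy atoms from the SMILES: 14 C, 5 N, 3 O, 2 S.
Implicit hydrogens by atom environment:
  7 × C (aromatic): no H
  5 × C (aromatic): 1 H each → 5
  2 × C: no H
  2 × N: 1 H each → 2
  2 × N: no H
  2 × O: 1 H each → 2
  2 × S: 1 H each → 2
  1 × N: 2 H
  1 × O: no H
  Total hydrogens = 13.
Molecular formula: C14H13N5O3S2

C14H13N5O3S2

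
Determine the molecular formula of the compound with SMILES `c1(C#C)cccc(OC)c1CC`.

C11H12O

Heavy atoms from the SMILES: 11 C, 1 O.
Implicit hydrogens by atom environment:
  3 × C (aromatic): 1 H each → 3
  3 × C (aromatic): no H
  2 × C: 3 H each → 6
  1 × C: 2 H
  1 × C: 1 H
  1 × C: no H
  1 × O: no H
  Total hydrogens = 12.
Molecular formula: C11H12O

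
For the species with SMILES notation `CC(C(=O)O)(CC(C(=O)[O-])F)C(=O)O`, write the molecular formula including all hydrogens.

C7H8FO6-

Heavy atoms from the SMILES: 7 C, 1 F, 6 O.
Implicit hydrogens by atom environment:
  4 × C: no H
  3 × O: no H
  2 × O: 1 H each → 2
  1 × C: 3 H
  1 × C: 2 H
  1 × C: 1 H
  1 × F: no H
  1 × O (charge -1): no H
  Total hydrogens = 8.
Net charge -1.
Molecular formula: C7H8FO6-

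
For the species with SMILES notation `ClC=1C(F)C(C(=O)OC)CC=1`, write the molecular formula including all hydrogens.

C7H8ClFO2

Heavy atoms from the SMILES: 7 C, 1 Cl, 1 F, 2 O.
Implicit hydrogens by atom environment:
  3 × C: 1 H each → 3
  2 × C: no H
  2 × O: no H
  1 × C: 3 H
  1 × C: 2 H
  1 × Cl: no H
  1 × F: no H
  Total hydrogens = 8.
Molecular formula: C7H8ClFO2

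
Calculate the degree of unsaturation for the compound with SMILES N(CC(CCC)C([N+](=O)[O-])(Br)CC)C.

Molecular formula from the SMILES: C9H19BrN2O2.
DoU = (2C + 2 + N − H − X)/2 = (2·9 + 2 + 2 − 19 − 1)/2 = 2/2 = 1.
(Structurally: 0 ring(s) + 1 π bond(s) = 1.)

1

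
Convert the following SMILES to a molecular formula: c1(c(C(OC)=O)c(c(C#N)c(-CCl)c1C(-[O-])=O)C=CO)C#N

C14H8ClN2O5-

Heavy atoms from the SMILES: 14 C, 1 Cl, 2 N, 5 O.
Implicit hydrogens by atom environment:
  6 × C (aromatic): no H
  4 × C: no H
  3 × O: no H
  2 × C: 1 H each → 2
  2 × N: no H
  1 × C: 3 H
  1 × C: 2 H
  1 × Cl: no H
  1 × O: 1 H
  1 × O (charge -1): no H
  Total hydrogens = 8.
Net charge -1.
Molecular formula: C14H8ClN2O5-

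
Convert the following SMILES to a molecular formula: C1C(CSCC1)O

C5H10OS

Heavy atoms from the SMILES: 5 C, 1 O, 1 S.
Implicit hydrogens by atom environment:
  4 × C: 2 H each → 8
  1 × C: 1 H
  1 × O: 1 H
  1 × S: no H
  Total hydrogens = 10.
Molecular formula: C5H10OS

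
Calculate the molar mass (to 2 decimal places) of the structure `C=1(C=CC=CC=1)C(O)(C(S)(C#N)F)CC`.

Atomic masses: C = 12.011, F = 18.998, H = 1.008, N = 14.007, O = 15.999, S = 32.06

Molecular formula: C11H12FNOS.
M = 11×12.011 + 1×18.998 + 12×1.008 + 1×14.007 + 1×15.999 + 1×32.06 = 225.28 g/mol.

225.28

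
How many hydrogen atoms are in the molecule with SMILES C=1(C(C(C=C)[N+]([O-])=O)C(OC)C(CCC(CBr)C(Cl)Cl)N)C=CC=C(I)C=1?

Hydrogens are implicit in SMILES; fill each atom to its normal valence:
  7 × C: 1 H each → 7
  4 × C: 2 H each → 8
  4 × C (aromatic): 1 H each → 4
  2 × C (aromatic): no H
  2 × Cl: no H
  2 × O: no H
  1 × Br: no H
  1 × C: 3 H
  1 × I: no H
  1 × N: 2 H
  1 × N (charge +1): no H
  1 × O (charge -1): no H
  Total hydrogens = 24.

24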